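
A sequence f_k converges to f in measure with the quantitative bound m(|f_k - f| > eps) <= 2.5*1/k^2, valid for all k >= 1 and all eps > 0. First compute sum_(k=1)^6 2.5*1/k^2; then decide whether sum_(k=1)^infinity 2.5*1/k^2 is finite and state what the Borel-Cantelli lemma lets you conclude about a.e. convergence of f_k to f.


Step 1: List the terms 2.5*1/k^2 for k = 1 to 6:
  k=1: 2.5
  k=2: 0.625
  k=3: 0.277778
  k=4: 0.15625
  k=5: 0.1
  k=6: 0.069444
Step 2: Partial sum = 2.5 + 0.625 + 0.277778 + 0.15625 + 0.1 + 0.069444
     = 3.728472
Step 3: The full series sum_(k>=1) 2.5*1/k^2 converges (p-series with p = 2 > 1; a constant multiple of a convergent series converges).
Step 4: Fix eps > 0. Since sum_k m(|f_k - f| > eps) < infinity, the Borel-Cantelli lemma gives
        m(limsup_k {|f_k - f| > eps}) = 0, i.e. for a.e. x, |f_k(x) - f(x)| <= eps for all large k.
        Applying this with eps = 1/j for j = 1, 2, ... and intersecting the countably many full-measure sets,
        for a.e. x we get limsup_k |f_k(x) - f(x)| <= 1/j for every j, hence f_k -> f almost everywhere.
Conclusion: series converges; Borel-Cantelli yields f_k -> f a.e.


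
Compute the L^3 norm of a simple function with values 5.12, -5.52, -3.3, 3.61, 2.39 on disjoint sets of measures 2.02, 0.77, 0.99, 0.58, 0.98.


Step 1: Compute |f_i|^3 for each value:
  |5.12|^3 = 134.217728
  |-5.52|^3 = 168.196608
  |-3.3|^3 = 35.937
  |3.61|^3 = 47.045881
  |2.39|^3 = 13.651919
Step 2: Multiply by measures and sum:
  134.217728 * 2.02 = 271.119811
  168.196608 * 0.77 = 129.511388
  35.937 * 0.99 = 35.57763
  47.045881 * 0.58 = 27.286611
  13.651919 * 0.98 = 13.378881
Sum = 271.119811 + 129.511388 + 35.57763 + 27.286611 + 13.378881 = 476.87432
Step 3: Take the p-th root:
||f||_3 = (476.87432)^(1/3) = 7.812703


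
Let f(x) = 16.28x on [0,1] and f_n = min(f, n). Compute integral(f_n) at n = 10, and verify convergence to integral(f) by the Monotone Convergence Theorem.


f(x) = 16.28x on [0,1]; f_n(x) = min(16.28x, n). At n = 10:
Step 1: f(x) reaches 10 at x = 10/16.28 = 0.614251
Step 2: integral(f_10) = integral(16.28x, 0, 0.614251) + integral(10, 0.614251, 1)
       = 16.28*0.614251^2/2 + 10*(1 - 0.614251)
       = 3.071253 + 3.857494
       = 6.928747
Step 3: As n -> infinity, f_n increases to f, so by MCT integral(f_n) -> integral(f) = 16.28/2 = 8.14.
Convergence: integral(f_10) = 6.928747 -> 8.14 as n -> infinity


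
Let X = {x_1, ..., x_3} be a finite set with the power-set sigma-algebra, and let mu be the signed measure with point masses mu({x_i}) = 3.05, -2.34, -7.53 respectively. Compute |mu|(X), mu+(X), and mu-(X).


Step 1: Every measurable set is a union of atoms (the cells / points), so a Hahn decomposition is
  obtained by grouping atoms by sign: P = union of atoms with mu > 0, N = union of the remaining atoms.
  Atoms in P (indices): 1;  atoms in N (indices): 2, 3
  Positive values: 3.05
  Negative values: -2.34, -7.53
Step 2: mu+(X) = mu(P) = sum of positive atom values = 3.05
Step 3: mu-(X) = -mu(N) = sum of |negative atom values| = 9.87
Step 4: |mu|(X) = mu+(X) + mu-(X) = 3.05 + 9.87 = 12.92


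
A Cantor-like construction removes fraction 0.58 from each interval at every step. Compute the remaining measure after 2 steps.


Step 1: At each step, fraction remaining = 1 - 0.58 = 0.42
Step 2: After 2 steps, measure = (0.42)^2
Step 3: Computing the power step by step:
  After step 1: 0.42
  After step 2: 0.1764
Result = 0.1764


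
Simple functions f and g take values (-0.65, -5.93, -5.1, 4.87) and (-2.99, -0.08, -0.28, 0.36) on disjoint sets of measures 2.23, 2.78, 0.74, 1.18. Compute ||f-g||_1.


Step 1: Compute differences f_i - g_i:
  -0.65 - -2.99 = 2.34
  -5.93 - -0.08 = -5.85
  -5.1 - -0.28 = -4.82
  4.87 - 0.36 = 4.51
Step 2: Compute |diff|^1 * measure for each set:
  |2.34|^1 * 2.23 = 2.34 * 2.23 = 5.2182
  |-5.85|^1 * 2.78 = 5.85 * 2.78 = 16.263
  |-4.82|^1 * 0.74 = 4.82 * 0.74 = 3.5668
  |4.51|^1 * 1.18 = 4.51 * 1.18 = 5.3218
Step 3: Sum = 30.3698
Step 4: ||f-g||_1 = (30.3698)^(1/1) = 30.3698


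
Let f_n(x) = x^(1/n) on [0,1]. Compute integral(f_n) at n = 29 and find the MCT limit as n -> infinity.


At n = 29: f_29(x) = x^(1/29).
Step 1: integral(x^(1/29), 0, 1) = [x^(1/29+1) / (1/29+1)] from 0 to 1
     = 1 / (1/29 + 1) = 1 / ((29+1)/29) = 29/(29+1)
     = 29/30 = 0.966667
Step 2: As n -> infinity, f_n(x) = x^(1/n) -> 1 for x in (0,1], and f_n is increasing in n.
By MCT, lim_n integral(f_n) = integral(lim_n f_n) = integral(1, 0, 1) = 1.
Step 3: Verify convergence: 29/30 = 0.966667 -> 1


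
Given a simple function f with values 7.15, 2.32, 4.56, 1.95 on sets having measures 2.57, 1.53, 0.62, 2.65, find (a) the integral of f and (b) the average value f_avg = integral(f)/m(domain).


Step 1: Integral = sum(value_i * measure_i)
= 7.15*2.57 + 2.32*1.53 + 4.56*0.62 + 1.95*2.65
= 18.3755 + 3.5496 + 2.8272 + 5.1675
= 29.9198
Step 2: Total measure of domain = 2.57 + 1.53 + 0.62 + 2.65 = 7.37
Step 3: Average value = 29.9198 / 7.37 = 4.059674


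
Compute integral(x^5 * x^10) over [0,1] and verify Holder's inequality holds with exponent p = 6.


Step 1: Exact integral of f*g = integral(x^15, 0, 1) = 1/16
     = 0.0625
Step 2: Holder bound with p=6, q=1.2:
  ||f||_p = (integral x^30 dx)^(1/6) = (1/31)^(1/6) = 0.564209
  ||g||_q = (integral x^12 dx)^(1/1.2) = (1/13)^(1/1.2) = 0.117954
Step 3: Holder bound = ||f||_p * ||g||_q = 0.564209 * 0.117954 = 0.066551
Verification: 0.0625 <= 0.066551 (Holder holds)


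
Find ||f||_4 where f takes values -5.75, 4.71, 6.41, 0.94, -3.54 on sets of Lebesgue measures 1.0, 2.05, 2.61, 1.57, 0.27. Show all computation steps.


Step 1: Compute |f_i|^4 for each value:
  |-5.75|^4 = 1093.128906
  |4.71|^4 = 492.134293
  |6.41|^4 = 1688.231962
  |0.94|^4 = 0.780749
  |-3.54|^4 = 157.040999
Step 2: Multiply by measures and sum:
  1093.128906 * 1.0 = 1093.128906
  492.134293 * 2.05 = 1008.8753
  1688.231962 * 2.61 = 4406.28542
  0.780749 * 1.57 = 1.225776
  157.040999 * 0.27 = 42.40107
Sum = 1093.128906 + 1008.8753 + 4406.28542 + 1.225776 + 42.40107 = 6551.916472
Step 3: Take the p-th root:
||f||_4 = (6551.916472)^(1/4) = 8.996883


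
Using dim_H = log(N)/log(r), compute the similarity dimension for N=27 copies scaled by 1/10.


For a self-similar set with N copies scaled by 1/r:
dim_H = log(N)/log(r) = log(27)/log(10)
= 3.295837/2.302585
= 1.431364


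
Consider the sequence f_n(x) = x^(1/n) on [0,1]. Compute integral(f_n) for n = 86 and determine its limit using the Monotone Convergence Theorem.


At n = 86: f_86(x) = x^(1/86).
Step 1: integral(x^(1/86), 0, 1) = [x^(1/86+1) / (1/86+1)] from 0 to 1
     = 1 / (1/86 + 1) = 1 / ((86+1)/86) = 86/(86+1)
     = 86/87 = 0.988506
Step 2: As n -> infinity, f_n(x) = x^(1/n) -> 1 for x in (0,1], and f_n is increasing in n.
By MCT, lim_n integral(f_n) = integral(lim_n f_n) = integral(1, 0, 1) = 1.
Step 3: Verify convergence: 86/87 = 0.988506 -> 1


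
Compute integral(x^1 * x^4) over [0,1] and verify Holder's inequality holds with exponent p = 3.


Step 1: Exact integral of f*g = integral(x^5, 0, 1) = 1/6
     = 0.166667
Step 2: Holder bound with p=3, q=1.5:
  ||f||_p = (integral x^3 dx)^(1/3) = (1/4)^(1/3) = 0.629961
  ||g||_q = (integral x^6 dx)^(1/1.5) = (1/7)^(1/1.5) = 0.273276
Step 3: Holder bound = ||f||_p * ||g||_q = 0.629961 * 0.273276 = 0.172153
Verification: 0.166667 <= 0.172153 (Holder holds)


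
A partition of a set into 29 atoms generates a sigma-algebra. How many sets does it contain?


Each element of the sigma-algebra is a union of some subset of the 29 atoms.
The number of such subsets is 2^29 = 536870912.


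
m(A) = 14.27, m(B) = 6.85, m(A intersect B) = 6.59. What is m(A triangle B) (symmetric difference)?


m(A Delta B) = m(A) + m(B) - 2*m(A n B)
= 14.27 + 6.85 - 2*6.59
= 14.27 + 6.85 - 13.18
= 7.94


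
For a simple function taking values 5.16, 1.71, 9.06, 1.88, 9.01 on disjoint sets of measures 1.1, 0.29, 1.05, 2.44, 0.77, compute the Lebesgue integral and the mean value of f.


Step 1: Integral = sum(value_i * measure_i)
= 5.16*1.1 + 1.71*0.29 + 9.06*1.05 + 1.88*2.44 + 9.01*0.77
= 5.676 + 0.4959 + 9.513 + 4.5872 + 6.9377
= 27.2098
Step 2: Total measure of domain = 1.1 + 0.29 + 1.05 + 2.44 + 0.77 = 5.65
Step 3: Average value = 27.2098 / 5.65 = 4.815894


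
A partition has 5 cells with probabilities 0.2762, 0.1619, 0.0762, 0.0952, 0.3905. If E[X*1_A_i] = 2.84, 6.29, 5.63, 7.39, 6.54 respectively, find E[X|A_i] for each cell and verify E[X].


For each cell A_i: E[X|A_i] = E[X*1_A_i] / P(A_i)
Step 1: E[X|A_1] = 2.84 / 0.2762 = 10.282404
Step 2: E[X|A_2] = 6.29 / 0.1619 = 38.851143
Step 3: E[X|A_3] = 5.63 / 0.0762 = 73.884514
Step 4: E[X|A_4] = 7.39 / 0.0952 = 77.62605
Step 5: E[X|A_5] = 6.54 / 0.3905 = 16.747759
Verification: E[X] = sum E[X*1_A_i] = 2.84 + 6.29 + 5.63 + 7.39 + 6.54 = 28.69


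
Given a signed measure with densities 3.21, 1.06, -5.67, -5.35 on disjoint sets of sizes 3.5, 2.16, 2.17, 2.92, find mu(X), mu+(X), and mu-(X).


Step 1: Compute signed measure on each set:
  Set 1: 3.21 * 3.5 = 11.235
  Set 2: 1.06 * 2.16 = 2.2896
  Set 3: -5.67 * 2.17 = -12.3039
  Set 4: -5.35 * 2.92 = -15.622
Step 2: Total signed measure = (11.235) + (2.2896) + (-12.3039) + (-15.622)
     = -14.4013
Step 3: Positive part mu+(X) = sum of positive contributions = 13.5246
Step 4: Negative part mu-(X) = |sum of negative contributions| = 27.9259


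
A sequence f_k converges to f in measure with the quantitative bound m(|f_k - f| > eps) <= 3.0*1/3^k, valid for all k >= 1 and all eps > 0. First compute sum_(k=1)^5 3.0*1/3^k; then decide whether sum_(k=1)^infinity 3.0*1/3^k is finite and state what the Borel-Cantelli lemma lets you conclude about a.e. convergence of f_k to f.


Step 1: List the terms 3.0*1/3^k for k = 1 to 5:
  k=1: 1
  k=2: 0.333333
  k=3: 0.111111
  k=4: 0.037037
  k=5: 0.012346
Step 2: Partial sum = 1 + 0.333333 + 0.111111 + 0.037037 + 0.012346
     = 1.493827
Step 3: The full series sum_(k>=1) 3.0*1/3^k converges (geometric series with ratio 1/3 < 1; a constant multiple of a convergent series converges).
Step 4: Fix eps > 0. Since sum_k m(|f_k - f| > eps) < infinity, the Borel-Cantelli lemma gives
        m(limsup_k {|f_k - f| > eps}) = 0, i.e. for a.e. x, |f_k(x) - f(x)| <= eps for all large k.
        Applying this with eps = 1/j for j = 1, 2, ... and intersecting the countably many full-measure sets,
        for a.e. x we get limsup_k |f_k(x) - f(x)| <= 1/j for every j, hence f_k -> f almost everywhere.
Conclusion: series converges; Borel-Cantelli yields f_k -> f a.e.


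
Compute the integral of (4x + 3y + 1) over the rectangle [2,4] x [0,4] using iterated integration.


By Fubini, integrate in x first, then y.
Step 1: Fix y, integrate over x in [2,4]:
  integral(4x + 3y + 1, x=2..4)
  = 4*(4^2 - 2^2)/2 + (3y + 1)*(4 - 2)
  = 24 + (3y + 1)*2
  = 24 + 6y + 2
  = 26 + 6y
Step 2: Integrate over y in [0,4]:
  integral(26 + 6y, y=0..4)
  = 26*4 + 6*(4^2 - 0^2)/2
  = 104 + 48
  = 152


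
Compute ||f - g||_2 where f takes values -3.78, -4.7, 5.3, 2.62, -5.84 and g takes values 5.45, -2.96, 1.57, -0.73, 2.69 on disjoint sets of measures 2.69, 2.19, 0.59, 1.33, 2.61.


Step 1: Compute differences f_i - g_i:
  -3.78 - 5.45 = -9.23
  -4.7 - -2.96 = -1.74
  5.3 - 1.57 = 3.73
  2.62 - -0.73 = 3.35
  -5.84 - 2.69 = -8.53
Step 2: Compute |diff|^2 * measure for each set:
  |-9.23|^2 * 2.69 = 85.1929 * 2.69 = 229.168901
  |-1.74|^2 * 2.19 = 3.0276 * 2.19 = 6.630444
  |3.73|^2 * 0.59 = 13.9129 * 0.59 = 8.208611
  |3.35|^2 * 1.33 = 11.2225 * 1.33 = 14.925925
  |-8.53|^2 * 2.61 = 72.7609 * 2.61 = 189.905949
Step 3: Sum = 448.83983
Step 4: ||f-g||_2 = (448.83983)^(1/2) = 21.18584


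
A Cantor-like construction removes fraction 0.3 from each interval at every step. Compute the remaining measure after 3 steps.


Step 1: At each step, fraction remaining = 1 - 0.3 = 0.7
Step 2: After 3 steps, measure = (0.7)^3
Step 3: Computing the power step by step:
  After step 1: 0.7
  After step 2: 0.49
  After step 3: 0.343
Result = 0.343


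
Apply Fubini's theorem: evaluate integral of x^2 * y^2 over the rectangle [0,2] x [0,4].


By Fubini's theorem, the double integral factors as a product of single integrals:
Step 1: integral_0^2 x^2 dx = [x^3/3] from 0 to 2
     = 2^3/3 = 2.666667
Step 2: integral_0^4 y^2 dy = [y^3/3] from 0 to 4
     = 4^3/3 = 21.333333
Step 3: Double integral = 2.666667 * 21.333333 = 56.888889


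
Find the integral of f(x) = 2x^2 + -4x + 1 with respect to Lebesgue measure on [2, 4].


The Lebesgue integral of a Riemann-integrable function agrees with the Riemann integral.
Antiderivative F(x) = (2/3)x^3 + (-4/2)x^2 + 1x
F(4) = (2/3)*4^3 + (-4/2)*4^2 + 1*4
     = (2/3)*64 + (-4/2)*16 + 1*4
     = 42.666667 + -32 + 4
     = 14.666667
F(2) = -0.666667
Integral = F(4) - F(2) = 14.666667 - -0.666667 = 15.333333


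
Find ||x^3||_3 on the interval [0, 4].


Step 1: ||f||_3 = (integral_0^4 |x^3|^3 dx)^(1/3)
     = (integral_0^4 x^9 dx)^(1/3)
Step 2: integral_0^4 x^9 dx = [x^10/(10)] from 0 to 4 = 4^10/10
     = 1048576/10 = 104857.6
Step 3: ||f||_3 = (104857.6)^(1/3) = 47.155603


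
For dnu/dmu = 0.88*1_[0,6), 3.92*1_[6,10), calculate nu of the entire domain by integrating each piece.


Integrate each piece of the Radon-Nikodym derivative:
Step 1: integral_0^6 0.88 dx = 0.88*(6-0) = 0.88*6 = 5.28
Step 2: integral_6^10 3.92 dx = 3.92*(10-6) = 3.92*4 = 15.68
Total: 5.28 + 15.68 = 20.96


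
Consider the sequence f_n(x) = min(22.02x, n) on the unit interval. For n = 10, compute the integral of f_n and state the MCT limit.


f(x) = 22.02x on [0,1]; f_n(x) = min(22.02x, n). At n = 10:
Step 1: f(x) reaches 10 at x = 10/22.02 = 0.454133
Step 2: integral(f_10) = integral(22.02x, 0, 0.454133) + integral(10, 0.454133, 1)
       = 22.02*0.454133^2/2 + 10*(1 - 0.454133)
       = 2.270663 + 5.458674
       = 7.729337
Step 3: As n -> infinity, f_n increases to f, so by MCT integral(f_n) -> integral(f) = 22.02/2 = 11.01.
Convergence: integral(f_10) = 7.729337 -> 11.01 as n -> infinity


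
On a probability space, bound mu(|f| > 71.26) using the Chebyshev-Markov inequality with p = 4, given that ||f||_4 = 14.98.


Chebyshev/Markov inequality: mu(|f| > eps) <= (||f||_p / eps)^p
Step 1: ||f||_4 / eps = 14.98 / 71.26 = 0.210216
Step 2: Raise to power p = 4:
  (0.210216)^4 = 0.001953
Step 3: Therefore mu(|f| > 71.26) <= 0.001953


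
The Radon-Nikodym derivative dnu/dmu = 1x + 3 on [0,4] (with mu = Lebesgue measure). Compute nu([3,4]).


nu(A) = integral_A (dnu/dmu) dmu = integral_3^4 (1x + 3) dx
Step 1: Antiderivative F(x) = (1/2)x^2 + 3x
Step 2: F(4) = (1/2)*4^2 + 3*4 = 8 + 12 = 20
Step 3: F(3) = (1/2)*3^2 + 3*3 = 4.5 + 9 = 13.5
Step 4: nu([3,4]) = F(4) - F(3) = 20 - 13.5 = 6.5


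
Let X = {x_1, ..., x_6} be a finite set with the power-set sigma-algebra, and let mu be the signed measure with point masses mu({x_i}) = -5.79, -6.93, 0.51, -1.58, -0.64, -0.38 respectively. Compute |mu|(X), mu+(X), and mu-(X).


Step 1: Every measurable set is a union of atoms (the cells / points), so a Hahn decomposition is
  obtained by grouping atoms by sign: P = union of atoms with mu > 0, N = union of the remaining atoms.
  Atoms in P (indices): 3;  atoms in N (indices): 1, 2, 4, 5, 6
  Positive values: 0.51
  Negative values: -5.79, -6.93, -1.58, -0.64, -0.38
Step 2: mu+(X) = mu(P) = sum of positive atom values = 0.51
Step 3: mu-(X) = -mu(N) = sum of |negative atom values| = 15.32
Step 4: |mu|(X) = mu+(X) + mu-(X) = 0.51 + 15.32 = 15.83


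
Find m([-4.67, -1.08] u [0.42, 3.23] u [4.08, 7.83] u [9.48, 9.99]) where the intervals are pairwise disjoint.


For pairwise disjoint intervals, m(union) = sum of lengths.
= (-1.08 - -4.67) + (3.23 - 0.42) + (7.83 - 4.08) + (9.99 - 9.48)
= 3.59 + 2.81 + 3.75 + 0.51
= 10.66


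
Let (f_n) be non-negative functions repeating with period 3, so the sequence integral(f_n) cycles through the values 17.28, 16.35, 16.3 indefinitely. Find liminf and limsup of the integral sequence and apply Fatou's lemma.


The sequence (integral(f_n)) is periodic with period 3, repeating the values 17.28, 16.35, 16.3 indefinitely.
Step 1: For a periodic sequence, every tail (a_m, a_(m+1), ...) contains all 3 period values infinitely often.
Step 2: Hence inf of every tail = min of the period values = min(17.28, 16.35, 16.3) = 16.3.
        liminf_n integral(f_n) = sup over m of (inf of tail from m) = 16.3.
Step 3: Similarly sup of every tail = max of the period values = 17.28.
        limsup_n integral(f_n) = 17.28.
Step 4: Fatou's lemma: integral(liminf_n f_n) <= liminf_n integral(f_n) = 16.3.
        So the integral of the pointwise liminf is at most 16.3.


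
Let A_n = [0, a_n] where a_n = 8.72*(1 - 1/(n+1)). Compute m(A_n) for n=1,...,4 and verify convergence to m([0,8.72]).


By continuity of measure from below: if A_n increases to A, then m(A_n) -> m(A).
Here A = [0, 8.72], so m(A) = 8.72
Step 1: a_1 = 8.72*(1 - 1/2) = 4.36, m(A_1) = 4.36
Step 2: a_2 = 8.72*(1 - 1/3) = 5.8133, m(A_2) = 5.8133
Step 3: a_3 = 8.72*(1 - 1/4) = 6.54, m(A_3) = 6.54
Step 4: a_4 = 8.72*(1 - 1/5) = 6.976, m(A_4) = 6.976
Limit: m(A_n) -> m([0,8.72]) = 8.72


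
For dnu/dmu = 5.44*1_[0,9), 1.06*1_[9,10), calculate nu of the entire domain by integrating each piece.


Integrate each piece of the Radon-Nikodym derivative:
Step 1: integral_0^9 5.44 dx = 5.44*(9-0) = 5.44*9 = 48.96
Step 2: integral_9^10 1.06 dx = 1.06*(10-9) = 1.06*1 = 1.06
Total: 48.96 + 1.06 = 50.02


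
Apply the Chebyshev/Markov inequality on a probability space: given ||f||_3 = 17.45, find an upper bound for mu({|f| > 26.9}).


Chebyshev/Markov inequality: mu(|f| > eps) <= (||f||_p / eps)^p
Step 1: ||f||_3 / eps = 17.45 / 26.9 = 0.648699
Step 2: Raise to power p = 3:
  (0.648699)^3 = 0.272979
Step 3: Therefore mu(|f| > 26.9) <= 0.272979


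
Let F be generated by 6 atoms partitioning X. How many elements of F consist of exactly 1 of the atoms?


Each element of F is a union of some subset of the 6 atoms.
Elements that are unions of exactly 1 atoms correspond to 1-element subsets of the 6 atoms.
Count = C(6, 1) = 6! / (1! * 5!) = 6.


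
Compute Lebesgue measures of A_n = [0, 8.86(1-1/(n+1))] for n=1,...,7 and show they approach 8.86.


By continuity of measure from below: if A_n increases to A, then m(A_n) -> m(A).
Here A = [0, 8.86], so m(A) = 8.86
Step 1: a_1 = 8.86*(1 - 1/2) = 4.43, m(A_1) = 4.43
Step 2: a_2 = 8.86*(1 - 1/3) = 5.9067, m(A_2) = 5.9067
Step 3: a_3 = 8.86*(1 - 1/4) = 6.645, m(A_3) = 6.645
Step 4: a_4 = 8.86*(1 - 1/5) = 7.088, m(A_4) = 7.088
Step 5: a_5 = 8.86*(1 - 1/6) = 7.3833, m(A_5) = 7.3833
Step 6: a_6 = 8.86*(1 - 1/7) = 7.5943, m(A_6) = 7.5943
Step 7: a_7 = 8.86*(1 - 1/8) = 7.7525, m(A_7) = 7.7525
Limit: m(A_n) -> m([0,8.86]) = 8.86


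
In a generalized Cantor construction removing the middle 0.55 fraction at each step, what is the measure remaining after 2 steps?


Step 1: At each step, fraction remaining = 1 - 0.55 = 0.45
Step 2: After 2 steps, measure = (0.45)^2
Step 3: Computing the power step by step:
  After step 1: 0.45
  After step 2: 0.2025
Result = 0.2025


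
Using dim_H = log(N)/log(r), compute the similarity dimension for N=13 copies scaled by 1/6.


For a self-similar set with N copies scaled by 1/r:
dim_H = log(N)/log(r) = log(13)/log(6)
= 2.564949/1.791759
= 1.431525


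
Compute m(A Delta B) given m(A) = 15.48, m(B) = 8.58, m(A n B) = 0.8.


m(A Delta B) = m(A) + m(B) - 2*m(A n B)
= 15.48 + 8.58 - 2*0.8
= 15.48 + 8.58 - 1.6
= 22.46


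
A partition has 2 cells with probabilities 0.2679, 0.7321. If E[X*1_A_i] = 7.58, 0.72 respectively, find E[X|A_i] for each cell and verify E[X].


For each cell A_i: E[X|A_i] = E[X*1_A_i] / P(A_i)
Step 1: E[X|A_1] = 7.58 / 0.2679 = 28.29414
Step 2: E[X|A_2] = 0.72 / 0.7321 = 0.983472
Verification: E[X] = sum E[X*1_A_i] = 7.58 + 0.72 = 8.3


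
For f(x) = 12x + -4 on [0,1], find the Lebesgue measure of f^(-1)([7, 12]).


f^(-1)([7, 12]) = {x : 7 <= 12x + -4 <= 12}
Solving: (7 - -4)/12 <= x <= (12 - -4)/12
= [0.916667, 1.333333]
Intersecting with [0,1]: [0.916667, 1]
Measure = 1 - 0.916667 = 0.083333


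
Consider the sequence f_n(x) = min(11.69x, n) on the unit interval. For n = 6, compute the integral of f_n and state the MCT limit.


f(x) = 11.69x on [0,1]; f_n(x) = min(11.69x, n). At n = 6:
Step 1: f(x) reaches 6 at x = 6/11.69 = 0.513259
Step 2: integral(f_6) = integral(11.69x, 0, 0.513259) + integral(6, 0.513259, 1)
       = 11.69*0.513259^2/2 + 6*(1 - 0.513259)
       = 1.539778 + 2.920445
       = 4.460222
Step 3: As n -> infinity, f_n increases to f, so by MCT integral(f_n) -> integral(f) = 11.69/2 = 5.845.
Convergence: integral(f_6) = 4.460222 -> 5.845 as n -> infinity


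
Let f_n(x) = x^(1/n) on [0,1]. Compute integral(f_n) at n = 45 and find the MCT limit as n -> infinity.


At n = 45: f_45(x) = x^(1/45).
Step 1: integral(x^(1/45), 0, 1) = [x^(1/45+1) / (1/45+1)] from 0 to 1
     = 1 / (1/45 + 1) = 1 / ((45+1)/45) = 45/(45+1)
     = 45/46 = 0.978261
Step 2: As n -> infinity, f_n(x) = x^(1/n) -> 1 for x in (0,1], and f_n is increasing in n.
By MCT, lim_n integral(f_n) = integral(lim_n f_n) = integral(1, 0, 1) = 1.
Step 3: Verify convergence: 45/46 = 0.978261 -> 1


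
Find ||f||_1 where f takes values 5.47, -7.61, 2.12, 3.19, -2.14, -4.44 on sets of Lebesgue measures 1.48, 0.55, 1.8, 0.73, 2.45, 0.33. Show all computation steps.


Step 1: Compute |f_i|^1 for each value:
  |5.47|^1 = 5.47
  |-7.61|^1 = 7.61
  |2.12|^1 = 2.12
  |3.19|^1 = 3.19
  |-2.14|^1 = 2.14
  |-4.44|^1 = 4.44
Step 2: Multiply by measures and sum:
  5.47 * 1.48 = 8.0956
  7.61 * 0.55 = 4.1855
  2.12 * 1.8 = 3.816
  3.19 * 0.73 = 2.3287
  2.14 * 2.45 = 5.243
  4.44 * 0.33 = 1.4652
Sum = 8.0956 + 4.1855 + 3.816 + 2.3287 + 5.243 + 1.4652 = 25.134
Step 3: Take the p-th root:
||f||_1 = (25.134)^(1/1) = 25.134


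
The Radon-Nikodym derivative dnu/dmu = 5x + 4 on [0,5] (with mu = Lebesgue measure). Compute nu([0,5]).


nu(A) = integral_A (dnu/dmu) dmu = integral_0^5 (5x + 4) dx
Step 1: Antiderivative F(x) = (5/2)x^2 + 4x
Step 2: F(5) = (5/2)*5^2 + 4*5 = 62.5 + 20 = 82.5
Step 3: F(0) = (5/2)*0^2 + 4*0 = 0.0 + 0 = 0.0
Step 4: nu([0,5]) = F(5) - F(0) = 82.5 - 0.0 = 82.5


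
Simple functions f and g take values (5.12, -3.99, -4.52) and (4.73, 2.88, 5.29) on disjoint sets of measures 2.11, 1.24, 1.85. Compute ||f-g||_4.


Step 1: Compute differences f_i - g_i:
  5.12 - 4.73 = 0.39
  -3.99 - 2.88 = -6.87
  -4.52 - 5.29 = -9.81
Step 2: Compute |diff|^4 * measure for each set:
  |0.39|^4 * 2.11 = 0.023134 * 2.11 = 0.048814
  |-6.87|^4 * 1.24 = 2227.54737 * 1.24 = 2762.158738
  |-9.81|^4 * 1.85 = 9261.386943 * 1.85 = 17133.565845
Step 3: Sum = 19895.773397
Step 4: ||f-g||_4 = (19895.773397)^(1/4) = 11.876547


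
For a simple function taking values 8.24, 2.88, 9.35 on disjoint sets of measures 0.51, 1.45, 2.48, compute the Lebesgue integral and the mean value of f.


Step 1: Integral = sum(value_i * measure_i)
= 8.24*0.51 + 2.88*1.45 + 9.35*2.48
= 4.2024 + 4.176 + 23.188
= 31.5664
Step 2: Total measure of domain = 0.51 + 1.45 + 2.48 = 4.44
Step 3: Average value = 31.5664 / 4.44 = 7.10955


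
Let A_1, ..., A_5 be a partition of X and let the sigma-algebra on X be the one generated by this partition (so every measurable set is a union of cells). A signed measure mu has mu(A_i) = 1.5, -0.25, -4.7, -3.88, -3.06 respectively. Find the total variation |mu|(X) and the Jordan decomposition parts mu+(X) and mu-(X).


Step 1: Every measurable set is a union of atoms (the cells / points), so a Hahn decomposition is
  obtained by grouping atoms by sign: P = union of atoms with mu > 0, N = union of the remaining atoms.
  Atoms in P (indices): 1;  atoms in N (indices): 2, 3, 4, 5
  Positive values: 1.5
  Negative values: -0.25, -4.7, -3.88, -3.06
Step 2: mu+(X) = mu(P) = sum of positive atom values = 1.5
Step 3: mu-(X) = -mu(N) = sum of |negative atom values| = 11.89
Step 4: |mu|(X) = mu+(X) + mu-(X) = 1.5 + 11.89 = 13.39


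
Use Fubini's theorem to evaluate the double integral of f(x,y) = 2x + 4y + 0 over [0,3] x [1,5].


By Fubini, integrate in x first, then y.
Step 1: Fix y, integrate over x in [0,3]:
  integral(2x + 4y + 0, x=0..3)
  = 2*(3^2 - 0^2)/2 + (4y + 0)*(3 - 0)
  = 9 + (4y + 0)*3
  = 9 + 12y + 0
  = 9 + 12y
Step 2: Integrate over y in [1,5]:
  integral(9 + 12y, y=1..5)
  = 9*4 + 12*(5^2 - 1^2)/2
  = 36 + 144
  = 180


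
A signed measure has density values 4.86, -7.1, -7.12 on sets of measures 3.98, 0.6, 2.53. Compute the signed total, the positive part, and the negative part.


Step 1: Compute signed measure on each set:
  Set 1: 4.86 * 3.98 = 19.3428
  Set 2: -7.1 * 0.6 = -4.26
  Set 3: -7.12 * 2.53 = -18.0136
Step 2: Total signed measure = (19.3428) + (-4.26) + (-18.0136)
     = -2.9308
Step 3: Positive part mu+(X) = sum of positive contributions = 19.3428
Step 4: Negative part mu-(X) = |sum of negative contributions| = 22.2736


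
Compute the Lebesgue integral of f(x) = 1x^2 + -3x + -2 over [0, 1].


The Lebesgue integral of a Riemann-integrable function agrees with the Riemann integral.
Antiderivative F(x) = (1/3)x^3 + (-3/2)x^2 + -2x
F(1) = (1/3)*1^3 + (-3/2)*1^2 + -2*1
     = (1/3)*1 + (-3/2)*1 + -2*1
     = 0.333333 + -1.5 + -2
     = -3.166667
F(0) = 0.0
Integral = F(1) - F(0) = -3.166667 - 0.0 = -3.166667


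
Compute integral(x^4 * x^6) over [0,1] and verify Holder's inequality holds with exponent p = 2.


Step 1: Exact integral of f*g = integral(x^10, 0, 1) = 1/11
     = 0.090909
Step 2: Holder bound with p=2, q=2:
  ||f||_p = (integral x^8 dx)^(1/2) = (1/9)^(1/2) = 0.333333
  ||g||_q = (integral x^12 dx)^(1/2) = (1/13)^(1/2) = 0.27735
Step 3: Holder bound = ||f||_p * ||g||_q = 0.333333 * 0.27735 = 0.09245
Verification: 0.090909 <= 0.09245 (Holder holds)


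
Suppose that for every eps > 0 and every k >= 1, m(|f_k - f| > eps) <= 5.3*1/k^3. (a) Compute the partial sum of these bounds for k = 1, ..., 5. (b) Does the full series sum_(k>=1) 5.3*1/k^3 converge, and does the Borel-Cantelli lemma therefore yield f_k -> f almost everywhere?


Step 1: List the terms 5.3*1/k^3 for k = 1 to 5:
  k=1: 5.3
  k=2: 0.6625
  k=3: 0.196296
  k=4: 0.082812
  k=5: 0.0424
Step 2: Partial sum = 5.3 + 0.6625 + 0.196296 + 0.082812 + 0.0424
     = 6.284009
Step 3: The full series sum_(k>=1) 5.3*1/k^3 converges (p-series with p = 3 > 1; a constant multiple of a convergent series converges).
Step 4: Fix eps > 0. Since sum_k m(|f_k - f| > eps) < infinity, the Borel-Cantelli lemma gives
        m(limsup_k {|f_k - f| > eps}) = 0, i.e. for a.e. x, |f_k(x) - f(x)| <= eps for all large k.
        Applying this with eps = 1/j for j = 1, 2, ... and intersecting the countably many full-measure sets,
        for a.e. x we get limsup_k |f_k(x) - f(x)| <= 1/j for every j, hence f_k -> f almost everywhere.
Conclusion: series converges; Borel-Cantelli yields f_k -> f a.e.


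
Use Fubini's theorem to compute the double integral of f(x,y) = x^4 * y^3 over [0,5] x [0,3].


By Fubini's theorem, the double integral factors as a product of single integrals:
Step 1: integral_0^5 x^4 dx = [x^5/5] from 0 to 5
     = 5^5/5 = 625
Step 2: integral_0^3 y^3 dy = [y^4/4] from 0 to 3
     = 3^4/4 = 20.25
Step 3: Double integral = 625 * 20.25 = 12656.25


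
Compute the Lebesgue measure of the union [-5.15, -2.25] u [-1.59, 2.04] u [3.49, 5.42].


For pairwise disjoint intervals, m(union) = sum of lengths.
= (-2.25 - -5.15) + (2.04 - -1.59) + (5.42 - 3.49)
= 2.9 + 3.63 + 1.93
= 8.46


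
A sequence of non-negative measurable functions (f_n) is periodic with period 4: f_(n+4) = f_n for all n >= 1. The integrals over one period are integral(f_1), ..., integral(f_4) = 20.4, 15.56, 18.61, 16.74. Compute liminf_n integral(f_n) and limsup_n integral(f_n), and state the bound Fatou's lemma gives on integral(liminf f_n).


The sequence (integral(f_n)) is periodic with period 4, repeating the values 20.4, 15.56, 18.61, 16.74 indefinitely.
Step 1: For a periodic sequence, every tail (a_m, a_(m+1), ...) contains all 4 period values infinitely often.
Step 2: Hence inf of every tail = min of the period values = min(20.4, 15.56, 18.61, 16.74) = 15.56.
        liminf_n integral(f_n) = sup over m of (inf of tail from m) = 15.56.
Step 3: Similarly sup of every tail = max of the period values = 20.4.
        limsup_n integral(f_n) = 20.4.
Step 4: Fatou's lemma: integral(liminf_n f_n) <= liminf_n integral(f_n) = 15.56.
        So the integral of the pointwise liminf is at most 15.56.


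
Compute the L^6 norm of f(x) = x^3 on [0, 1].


Step 1: ||f||_6 = (integral_0^1 |x^3|^6 dx)^(1/6)
     = (integral_0^1 x^18 dx)^(1/6)
Step 2: integral_0^1 x^18 dx = [x^19/(19)] from 0 to 1 = 1^19/19
     = 1/19 = 0.052632
Step 3: ||f||_6 = (0.052632)^(1/6) = 0.612173


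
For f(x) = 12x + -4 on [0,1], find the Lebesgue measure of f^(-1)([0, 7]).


f^(-1)([0, 7]) = {x : 0 <= 12x + -4 <= 7}
Solving: (0 - -4)/12 <= x <= (7 - -4)/12
= [0.333333, 0.916667]
Intersecting with [0,1]: [0.333333, 0.916667]
Measure = 0.916667 - 0.333333 = 0.583333


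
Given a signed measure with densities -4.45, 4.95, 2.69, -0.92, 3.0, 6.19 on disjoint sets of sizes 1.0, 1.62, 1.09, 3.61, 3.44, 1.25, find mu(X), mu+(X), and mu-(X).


Step 1: Compute signed measure on each set:
  Set 1: -4.45 * 1.0 = -4.45
  Set 2: 4.95 * 1.62 = 8.019
  Set 3: 2.69 * 1.09 = 2.9321
  Set 4: -0.92 * 3.61 = -3.3212
  Set 5: 3.0 * 3.44 = 10.32
  Set 6: 6.19 * 1.25 = 7.7375
Step 2: Total signed measure = (-4.45) + (8.019) + (2.9321) + (-3.3212) + (10.32) + (7.7375)
     = 21.2374
Step 3: Positive part mu+(X) = sum of positive contributions = 29.0086
Step 4: Negative part mu-(X) = |sum of negative contributions| = 7.7712


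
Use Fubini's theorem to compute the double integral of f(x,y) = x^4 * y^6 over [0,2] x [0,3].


By Fubini's theorem, the double integral factors as a product of single integrals:
Step 1: integral_0^2 x^4 dx = [x^5/5] from 0 to 2
     = 2^5/5 = 6.4
Step 2: integral_0^3 y^6 dy = [y^7/7] from 0 to 3
     = 3^7/7 = 312.428571
Step 3: Double integral = 6.4 * 312.428571 = 1999.542857


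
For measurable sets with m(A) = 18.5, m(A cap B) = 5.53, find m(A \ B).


m(A \ B) = m(A) - m(A n B)
= 18.5 - 5.53
= 12.97


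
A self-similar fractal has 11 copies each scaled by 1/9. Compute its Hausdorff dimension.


For a self-similar set with N copies scaled by 1/r:
dim_H = log(N)/log(r) = log(11)/log(9)
= 2.397895/2.197225
= 1.091329


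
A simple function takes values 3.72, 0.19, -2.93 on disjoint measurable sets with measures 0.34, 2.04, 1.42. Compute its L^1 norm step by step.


Step 1: Compute |f_i|^1 for each value:
  |3.72|^1 = 3.72
  |0.19|^1 = 0.19
  |-2.93|^1 = 2.93
Step 2: Multiply by measures and sum:
  3.72 * 0.34 = 1.2648
  0.19 * 2.04 = 0.3876
  2.93 * 1.42 = 4.1606
Sum = 1.2648 + 0.3876 + 4.1606 = 5.813
Step 3: Take the p-th root:
||f||_1 = (5.813)^(1/1) = 5.813


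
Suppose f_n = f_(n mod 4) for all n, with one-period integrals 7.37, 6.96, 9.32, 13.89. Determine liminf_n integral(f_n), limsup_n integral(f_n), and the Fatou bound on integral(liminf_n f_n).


The sequence (integral(f_n)) is periodic with period 4, repeating the values 7.37, 6.96, 9.32, 13.89 indefinitely.
Step 1: For a periodic sequence, every tail (a_m, a_(m+1), ...) contains all 4 period values infinitely often.
Step 2: Hence inf of every tail = min of the period values = min(7.37, 6.96, 9.32, 13.89) = 6.96.
        liminf_n integral(f_n) = sup over m of (inf of tail from m) = 6.96.
Step 3: Similarly sup of every tail = max of the period values = 13.89.
        limsup_n integral(f_n) = 13.89.
Step 4: Fatou's lemma: integral(liminf_n f_n) <= liminf_n integral(f_n) = 6.96.
        So the integral of the pointwise liminf is at most 6.96.


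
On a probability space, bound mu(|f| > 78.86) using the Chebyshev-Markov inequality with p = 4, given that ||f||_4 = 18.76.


Chebyshev/Markov inequality: mu(|f| > eps) <= (||f||_p / eps)^p
Step 1: ||f||_4 / eps = 18.76 / 78.86 = 0.23789
Step 2: Raise to power p = 4:
  (0.23789)^4 = 0.003203
Step 3: Therefore mu(|f| > 78.86) <= 0.003203


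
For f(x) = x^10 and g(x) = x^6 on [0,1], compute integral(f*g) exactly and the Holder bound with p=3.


Step 1: Exact integral of f*g = integral(x^16, 0, 1) = 1/17
     = 0.058824
Step 2: Holder bound with p=3, q=1.5:
  ||f||_p = (integral x^30 dx)^(1/3) = (1/31)^(1/3) = 0.318331
  ||g||_q = (integral x^9 dx)^(1/1.5) = (1/10)^(1/1.5) = 0.215443
Step 3: Holder bound = ||f||_p * ||g||_q = 0.318331 * 0.215443 = 0.068582
Verification: 0.058824 <= 0.068582 (Holder holds)


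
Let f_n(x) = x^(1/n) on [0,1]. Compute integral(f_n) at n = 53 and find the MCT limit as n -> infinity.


At n = 53: f_53(x) = x^(1/53).
Step 1: integral(x^(1/53), 0, 1) = [x^(1/53+1) / (1/53+1)] from 0 to 1
     = 1 / (1/53 + 1) = 1 / ((53+1)/53) = 53/(53+1)
     = 53/54 = 0.981481
Step 2: As n -> infinity, f_n(x) = x^(1/n) -> 1 for x in (0,1], and f_n is increasing in n.
By MCT, lim_n integral(f_n) = integral(lim_n f_n) = integral(1, 0, 1) = 1.
Step 3: Verify convergence: 53/54 = 0.981481 -> 1


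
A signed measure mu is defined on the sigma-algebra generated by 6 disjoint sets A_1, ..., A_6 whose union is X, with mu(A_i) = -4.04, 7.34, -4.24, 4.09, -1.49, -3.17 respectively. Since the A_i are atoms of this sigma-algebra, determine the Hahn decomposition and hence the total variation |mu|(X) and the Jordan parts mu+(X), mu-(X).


Step 1: Every measurable set is a union of atoms (the cells / points), so a Hahn decomposition is
  obtained by grouping atoms by sign: P = union of atoms with mu > 0, N = union of the remaining atoms.
  Atoms in P (indices): 2, 4;  atoms in N (indices): 1, 3, 5, 6
  Positive values: 7.34, 4.09
  Negative values: -4.04, -4.24, -1.49, -3.17
Step 2: mu+(X) = mu(P) = sum of positive atom values = 11.43
Step 3: mu-(X) = -mu(N) = sum of |negative atom values| = 12.94
Step 4: |mu|(X) = mu+(X) + mu-(X) = 11.43 + 12.94 = 24.37


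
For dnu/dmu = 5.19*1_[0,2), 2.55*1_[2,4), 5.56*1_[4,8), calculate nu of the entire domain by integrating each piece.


Integrate each piece of the Radon-Nikodym derivative:
Step 1: integral_0^2 5.19 dx = 5.19*(2-0) = 5.19*2 = 10.38
Step 2: integral_2^4 2.55 dx = 2.55*(4-2) = 2.55*2 = 5.1
Step 3: integral_4^8 5.56 dx = 5.56*(8-4) = 5.56*4 = 22.24
Total: 10.38 + 5.1 + 22.24 = 37.72


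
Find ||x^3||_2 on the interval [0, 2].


Step 1: ||f||_2 = (integral_0^2 |x^3|^2 dx)^(1/2)
     = (integral_0^2 x^6 dx)^(1/2)
Step 2: integral_0^2 x^6 dx = [x^7/(7)] from 0 to 2 = 2^7/7
     = 128/7 = 18.285714
Step 3: ||f||_2 = (18.285714)^(1/2) = 4.27618


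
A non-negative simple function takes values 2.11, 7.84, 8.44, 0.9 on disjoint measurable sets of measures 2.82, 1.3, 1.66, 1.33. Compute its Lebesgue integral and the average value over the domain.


Step 1: Integral = sum(value_i * measure_i)
= 2.11*2.82 + 7.84*1.3 + 8.44*1.66 + 0.9*1.33
= 5.9502 + 10.192 + 14.0104 + 1.197
= 31.3496
Step 2: Total measure of domain = 2.82 + 1.3 + 1.66 + 1.33 = 7.11
Step 3: Average value = 31.3496 / 7.11 = 4.409226


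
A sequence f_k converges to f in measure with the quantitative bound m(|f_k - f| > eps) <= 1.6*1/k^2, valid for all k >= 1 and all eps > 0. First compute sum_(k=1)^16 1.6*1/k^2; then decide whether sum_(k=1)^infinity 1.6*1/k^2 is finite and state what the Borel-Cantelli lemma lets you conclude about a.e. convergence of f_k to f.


Step 1: List the terms 1.6*1/k^2 for k = 1 to 16:
  k=1: 1.6
  k=2: 0.4
  k=3: 0.177778
  k=4: 0.1
  k=5: 0.064
  k=6: 0.044444
  k=7: 0.032653
  k=8: 0.025
  k=9: 0.019753
  k=10: 0.016
  k=11: 0.013223
  k=12: 0.011111
  k=13: 0.009467
  k=14: 0.008163
  k=15: 0.007111
  k=16: 0.00625
Step 2: Partial sum = 1.6 + 0.4 + 0.177778 + 0.1 + 0.064 + 0.044444 + 0.032653 + 0.025 + 0.019753 + 0.016 + 0.013223 + 0.011111 + 0.009467 + 0.008163 + 0.007111 + 0.00625
     = 2.534954
Step 3: The full series sum_(k>=1) 1.6*1/k^2 converges (p-series with p = 2 > 1; a constant multiple of a convergent series converges).
Step 4: Fix eps > 0. Since sum_k m(|f_k - f| > eps) < infinity, the Borel-Cantelli lemma gives
        m(limsup_k {|f_k - f| > eps}) = 0, i.e. for a.e. x, |f_k(x) - f(x)| <= eps for all large k.
        Applying this with eps = 1/j for j = 1, 2, ... and intersecting the countably many full-measure sets,
        for a.e. x we get limsup_k |f_k(x) - f(x)| <= 1/j for every j, hence f_k -> f almost everywhere.
Conclusion: series converges; Borel-Cantelli yields f_k -> f a.e.


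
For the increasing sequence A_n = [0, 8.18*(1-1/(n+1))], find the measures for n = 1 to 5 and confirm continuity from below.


By continuity of measure from below: if A_n increases to A, then m(A_n) -> m(A).
Here A = [0, 8.18], so m(A) = 8.18
Step 1: a_1 = 8.18*(1 - 1/2) = 4.09, m(A_1) = 4.09
Step 2: a_2 = 8.18*(1 - 1/3) = 5.4533, m(A_2) = 5.4533
Step 3: a_3 = 8.18*(1 - 1/4) = 6.135, m(A_3) = 6.135
Step 4: a_4 = 8.18*(1 - 1/5) = 6.544, m(A_4) = 6.544
Step 5: a_5 = 8.18*(1 - 1/6) = 6.8167, m(A_5) = 6.8167
Limit: m(A_n) -> m([0,8.18]) = 8.18


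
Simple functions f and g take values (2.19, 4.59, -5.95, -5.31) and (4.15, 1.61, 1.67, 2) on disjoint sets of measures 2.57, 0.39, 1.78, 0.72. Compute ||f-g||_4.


Step 1: Compute differences f_i - g_i:
  2.19 - 4.15 = -1.96
  4.59 - 1.61 = 2.98
  -5.95 - 1.67 = -7.62
  -5.31 - 2 = -7.31
Step 2: Compute |diff|^4 * measure for each set:
  |-1.96|^4 * 2.57 = 14.757891 * 2.57 = 37.927779
  |2.98|^4 * 0.39 = 78.861504 * 0.39 = 30.755987
  |-7.62|^4 * 1.78 = 3371.474547 * 1.78 = 6001.224694
  |-7.31|^4 * 0.72 = 2855.416783 * 0.72 = 2055.900084
Step 3: Sum = 8125.808544
Step 4: ||f-g||_4 = (8125.808544)^(1/4) = 9.494381


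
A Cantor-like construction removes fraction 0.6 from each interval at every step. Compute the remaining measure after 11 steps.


Step 1: At each step, fraction remaining = 1 - 0.6 = 0.4
Step 2: After 11 steps, measure = (0.4)^11
Result = 4.194304e-05


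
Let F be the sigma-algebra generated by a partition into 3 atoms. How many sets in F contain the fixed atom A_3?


Each element of F is a union of some subset S of the 3 atoms.
The element contains A_3 iff A_3 is in S.
So we count subsets S of {A_1,...,A_3} with A_3 in S: choose freely among the other 2 atoms.
Count = 2^(3-1) = 2^2 = 4.


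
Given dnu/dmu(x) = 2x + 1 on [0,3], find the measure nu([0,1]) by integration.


nu(A) = integral_A (dnu/dmu) dmu = integral_0^1 (2x + 1) dx
Step 1: Antiderivative F(x) = (2/2)x^2 + 1x
Step 2: F(1) = (2/2)*1^2 + 1*1 = 1 + 1 = 2
Step 3: F(0) = (2/2)*0^2 + 1*0 = 0.0 + 0 = 0.0
Step 4: nu([0,1]) = F(1) - F(0) = 2 - 0.0 = 2


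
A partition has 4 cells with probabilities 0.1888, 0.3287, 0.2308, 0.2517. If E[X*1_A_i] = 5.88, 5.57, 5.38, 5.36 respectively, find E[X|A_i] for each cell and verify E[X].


For each cell A_i: E[X|A_i] = E[X*1_A_i] / P(A_i)
Step 1: E[X|A_1] = 5.88 / 0.1888 = 31.144068
Step 2: E[X|A_2] = 5.57 / 0.3287 = 16.945543
Step 3: E[X|A_3] = 5.38 / 0.2308 = 23.310225
Step 4: E[X|A_4] = 5.36 / 0.2517 = 21.295193
Verification: E[X] = sum E[X*1_A_i] = 5.88 + 5.57 + 5.38 + 5.36 = 22.19


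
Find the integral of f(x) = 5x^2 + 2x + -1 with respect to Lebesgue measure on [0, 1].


The Lebesgue integral of a Riemann-integrable function agrees with the Riemann integral.
Antiderivative F(x) = (5/3)x^3 + (2/2)x^2 + -1x
F(1) = (5/3)*1^3 + (2/2)*1^2 + -1*1
     = (5/3)*1 + (2/2)*1 + -1*1
     = 1.666667 + 1 + -1
     = 1.666667
F(0) = 0.0
Integral = F(1) - F(0) = 1.666667 - 0.0 = 1.666667


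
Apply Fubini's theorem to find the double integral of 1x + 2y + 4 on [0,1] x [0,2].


By Fubini, integrate in x first, then y.
Step 1: Fix y, integrate over x in [0,1]:
  integral(1x + 2y + 4, x=0..1)
  = 1*(1^2 - 0^2)/2 + (2y + 4)*(1 - 0)
  = 0.5 + (2y + 4)*1
  = 0.5 + 2y + 4
  = 4.5 + 2y
Step 2: Integrate over y in [0,2]:
  integral(4.5 + 2y, y=0..2)
  = 4.5*2 + 2*(2^2 - 0^2)/2
  = 9 + 4
  = 13


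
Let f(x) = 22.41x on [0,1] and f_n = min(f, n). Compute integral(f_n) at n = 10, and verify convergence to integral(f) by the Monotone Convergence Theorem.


f(x) = 22.41x on [0,1]; f_n(x) = min(22.41x, n). At n = 10:
Step 1: f(x) reaches 10 at x = 10/22.41 = 0.446229
Step 2: integral(f_10) = integral(22.41x, 0, 0.446229) + integral(10, 0.446229, 1)
       = 22.41*0.446229^2/2 + 10*(1 - 0.446229)
       = 2.231147 + 5.537706
       = 7.768853
Step 3: As n -> infinity, f_n increases to f, so by MCT integral(f_n) -> integral(f) = 22.41/2 = 11.205.
Convergence: integral(f_10) = 7.768853 -> 11.205 as n -> infinity
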